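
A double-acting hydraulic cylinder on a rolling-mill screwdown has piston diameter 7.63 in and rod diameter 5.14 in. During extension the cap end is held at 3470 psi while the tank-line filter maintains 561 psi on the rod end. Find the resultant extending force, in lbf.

F ≈ 1.45e5 lbf

Cap-side area A_cap = π/4 × (7.63 in)² = 45.72 in^2
Rod-side annular area A_ann = π/4 × (7.63² − 5.14²) = 24.97 in^2
Net thrust = P_cap·A_cap − P_rod·A_ann = 1.587e5 lbf − 14010 lbf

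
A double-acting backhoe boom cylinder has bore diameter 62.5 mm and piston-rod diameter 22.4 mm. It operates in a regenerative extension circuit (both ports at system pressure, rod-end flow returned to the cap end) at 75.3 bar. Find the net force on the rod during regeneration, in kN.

F ≈ 2.97 kN

With equal pressure on both faces, forces on the annular region cancel; the net push is pressure × rod cross-section.
Rod cross-section A_rod = π/4 × (22.4 mm)² = 394.1 mm^2
F = P × A_rod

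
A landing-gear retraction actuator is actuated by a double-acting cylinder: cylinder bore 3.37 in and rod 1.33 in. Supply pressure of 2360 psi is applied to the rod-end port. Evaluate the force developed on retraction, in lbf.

F ≈ 17800 lbf

Rod-side annular area A_ann = π/4 × (3.37² − 1.33²) = 7.530 in^2
On retraction the pressure acts on the annular area (bore minus rod).
F = P × A_ann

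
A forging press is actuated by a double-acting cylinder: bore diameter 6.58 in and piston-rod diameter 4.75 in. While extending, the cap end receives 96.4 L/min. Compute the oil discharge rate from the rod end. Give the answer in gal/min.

Cap-side area A_cap = π/4 × (6.58 in)² = 34.00 in^2
Rod-side annular area A_ann = π/4 × (6.58² − 4.75²) = 16.28 in^2
Piston speed v = Q_in/A_cap; rod-end outflow Q_out = v × A_ann = Q_in × A_ann/A_cap.

Q_out ≈ 12.2 gal/min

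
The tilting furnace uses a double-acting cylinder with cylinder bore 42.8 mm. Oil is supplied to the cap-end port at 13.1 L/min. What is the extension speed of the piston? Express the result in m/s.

v ≈ 0.152 m/s

Cap-side area A_cap = π/4 × (42.8 mm)² = 1439 mm^2
v = Q / A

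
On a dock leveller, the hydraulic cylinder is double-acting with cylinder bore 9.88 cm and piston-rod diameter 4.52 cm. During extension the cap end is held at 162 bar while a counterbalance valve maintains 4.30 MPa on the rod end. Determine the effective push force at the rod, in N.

Cap-side area A_cap = π/4 × (9.88 cm)² = 76.67 cm^2
Rod-side annular area A_ann = π/4 × (9.88² − 4.52²) = 60.62 cm^2
Net thrust = P_cap·A_cap − P_rod·A_ann = 1.242e5 N − 26070 N

F ≈ 98100 N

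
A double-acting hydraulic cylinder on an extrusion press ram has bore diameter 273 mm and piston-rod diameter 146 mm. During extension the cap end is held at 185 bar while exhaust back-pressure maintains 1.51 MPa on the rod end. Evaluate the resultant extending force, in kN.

F ≈ 1020 kN

Cap-side area A_cap = π/4 × (273 mm)² = 58530 mm^2
Rod-side annular area A_ann = π/4 × (273² − 146²) = 41790 mm^2
Net thrust = P_cap·A_cap − P_rod·A_ann = 1083 kN − 63.11 kN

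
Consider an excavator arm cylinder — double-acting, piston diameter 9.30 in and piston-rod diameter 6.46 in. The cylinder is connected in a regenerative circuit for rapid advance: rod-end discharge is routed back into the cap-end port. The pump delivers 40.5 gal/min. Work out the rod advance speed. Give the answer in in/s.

In regeneration the rod-end outflow joins the pump flow into the cap end, so the net volume the pump must supply per unit advance equals the rod cross-section area.
Rod cross-section A_rod = π/4 × (6.46 in)² = 32.78 in^2
v = Q_pump / A_rod

v ≈ 4.76 in/s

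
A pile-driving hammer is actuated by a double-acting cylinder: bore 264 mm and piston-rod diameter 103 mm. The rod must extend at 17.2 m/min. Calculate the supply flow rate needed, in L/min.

Cap-side area A_cap = π/4 × (264 mm)² = 54740 mm^2
Q = A × v

Q ≈ 942 L/min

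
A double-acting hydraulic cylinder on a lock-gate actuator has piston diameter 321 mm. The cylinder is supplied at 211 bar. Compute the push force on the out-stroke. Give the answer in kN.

F ≈ 1710 kN

Cap-side area A_cap = π/4 × (321 mm)² = 80930 mm^2
F = P × A_cap = 211 bar × A_cap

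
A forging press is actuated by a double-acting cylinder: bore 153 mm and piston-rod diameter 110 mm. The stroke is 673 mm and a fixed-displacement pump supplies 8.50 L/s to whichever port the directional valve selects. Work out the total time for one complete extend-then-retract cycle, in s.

Cap-side area A_cap = π/4 × (153 mm)² = 18390 mm^2
Rod-side annular area A_ann = π/4 × (153² − 110²) = 8882 mm^2
t_ext = A_cap·L/Q = 1.456 s
t_ret = A_ann·L/Q = 0.7033 s
t_cycle = t_ext + t_ret

t ≈ 2.16 s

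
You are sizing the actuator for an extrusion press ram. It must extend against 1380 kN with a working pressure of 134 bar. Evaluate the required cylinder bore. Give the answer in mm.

D ≈ 362 mm

Extension force acts on the full piston face: F = P × (π/4)D².
D = √(4F / (πP)) = √(4 × 1380 kN / (π × 134 bar))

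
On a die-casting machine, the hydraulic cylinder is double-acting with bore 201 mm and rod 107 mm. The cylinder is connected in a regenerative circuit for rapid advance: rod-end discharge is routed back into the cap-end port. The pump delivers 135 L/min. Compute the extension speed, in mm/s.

In regeneration the rod-end outflow joins the pump flow into the cap end, so the net volume the pump must supply per unit advance equals the rod cross-section area.
Rod cross-section A_rod = π/4 × (107 mm)² = 8992 mm^2
v = Q_pump / A_rod

v ≈ 250 mm/s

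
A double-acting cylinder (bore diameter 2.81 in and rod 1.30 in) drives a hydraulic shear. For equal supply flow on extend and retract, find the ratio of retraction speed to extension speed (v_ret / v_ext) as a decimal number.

Cap-side area A_cap = π/4 × (2.81 in)² = 6.202 in^2
Rod-side annular area A_ann = π/4 × (2.81² − 1.30²) = 4.874 in^2
For equal Q, v ∝ 1/A, so v_ret/v_ext = A_cap/A_ann.

v_ret/v_ext ≈ 1.27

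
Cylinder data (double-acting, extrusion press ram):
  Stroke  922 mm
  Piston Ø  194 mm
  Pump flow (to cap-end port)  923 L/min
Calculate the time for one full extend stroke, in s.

Cap-side area A_cap = π/4 × (194 mm)² = 29560 mm^2
Swept volume V = A × L; t = V / Q = A·L / Q

t ≈ 1.77 s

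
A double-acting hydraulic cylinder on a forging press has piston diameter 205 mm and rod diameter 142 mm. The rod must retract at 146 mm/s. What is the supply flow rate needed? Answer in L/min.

Q ≈ 150 L/min

Rod-side annular area A_ann = π/4 × (205² − 142²) = 17170 mm^2
Q = A × v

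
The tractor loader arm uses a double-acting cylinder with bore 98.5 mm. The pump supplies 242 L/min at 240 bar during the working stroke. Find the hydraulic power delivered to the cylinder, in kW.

W ≈ 96.8 kW

Hydraulic power = P × Q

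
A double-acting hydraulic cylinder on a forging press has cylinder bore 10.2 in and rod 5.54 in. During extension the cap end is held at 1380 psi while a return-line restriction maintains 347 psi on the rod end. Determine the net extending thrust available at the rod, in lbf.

F ≈ 92800 lbf

Cap-side area A_cap = π/4 × (10.2 in)² = 81.71 in^2
Rod-side annular area A_ann = π/4 × (10.2² − 5.54²) = 57.61 in^2
Net thrust = P_cap·A_cap − P_rod·A_ann = 1.128e5 lbf − 19990 lbf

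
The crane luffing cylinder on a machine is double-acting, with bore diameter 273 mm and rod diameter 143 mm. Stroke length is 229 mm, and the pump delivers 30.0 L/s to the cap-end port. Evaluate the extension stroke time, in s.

t ≈ 0.447 s

Cap-side area A_cap = π/4 × (273 mm)² = 58530 mm^2
Swept volume V = A × L; t = V / Q = A·L / Q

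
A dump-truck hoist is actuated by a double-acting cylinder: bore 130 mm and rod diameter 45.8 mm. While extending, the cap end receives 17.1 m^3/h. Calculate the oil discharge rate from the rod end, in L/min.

Q_out ≈ 250 L/min

Cap-side area A_cap = π/4 × (130 mm)² = 13270 mm^2
Rod-side annular area A_ann = π/4 × (130² − 45.8²) = 11630 mm^2
Piston speed v = Q_in/A_cap; rod-end outflow Q_out = v × A_ann = Q_in × A_ann/A_cap.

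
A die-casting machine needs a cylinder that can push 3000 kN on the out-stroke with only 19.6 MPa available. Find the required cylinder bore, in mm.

Extension force acts on the full piston face: F = P × (π/4)D².
D = √(4F / (πP)) = √(4 × 3000 kN / (π × 19.6 MPa))

D ≈ 441 mm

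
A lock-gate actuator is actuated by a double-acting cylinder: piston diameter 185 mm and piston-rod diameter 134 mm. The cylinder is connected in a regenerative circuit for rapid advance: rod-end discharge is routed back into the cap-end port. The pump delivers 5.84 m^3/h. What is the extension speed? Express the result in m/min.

v ≈ 6.90 m/min

In regeneration the rod-end outflow joins the pump flow into the cap end, so the net volume the pump must supply per unit advance equals the rod cross-section area.
Rod cross-section A_rod = π/4 × (134 mm)² = 14100 mm^2
v = Q_pump / A_rod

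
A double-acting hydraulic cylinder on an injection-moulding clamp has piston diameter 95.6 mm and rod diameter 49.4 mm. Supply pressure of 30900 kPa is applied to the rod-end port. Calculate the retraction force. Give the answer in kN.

F ≈ 163 kN

Rod-side annular area A_ann = π/4 × (95.6² − 49.4²) = 5261 mm^2
On retraction the pressure acts on the annular area (bore minus rod).
F = P × A_ann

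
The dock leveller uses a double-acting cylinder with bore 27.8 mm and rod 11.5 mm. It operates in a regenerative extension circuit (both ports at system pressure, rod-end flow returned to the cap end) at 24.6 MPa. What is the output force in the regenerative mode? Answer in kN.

With equal pressure on both faces, forces on the annular region cancel; the net push is pressure × rod cross-section.
Rod cross-section A_rod = π/4 × (11.5 mm)² = 103.9 mm^2
F = P × A_rod

F ≈ 2.56 kN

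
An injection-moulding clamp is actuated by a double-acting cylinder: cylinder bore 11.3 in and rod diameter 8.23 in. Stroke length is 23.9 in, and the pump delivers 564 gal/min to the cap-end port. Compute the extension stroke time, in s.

Cap-side area A_cap = π/4 × (11.3 in)² = 100.3 in^2
Swept volume V = A × L; t = V / Q = A·L / Q

t ≈ 1.10 s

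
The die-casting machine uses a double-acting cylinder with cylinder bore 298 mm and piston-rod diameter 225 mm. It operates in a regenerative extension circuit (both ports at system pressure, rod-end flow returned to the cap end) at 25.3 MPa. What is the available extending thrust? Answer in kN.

With equal pressure on both faces, forces on the annular region cancel; the net push is pressure × rod cross-section.
Rod cross-section A_rod = π/4 × (225 mm)² = 39760 mm^2
F = P × A_rod

F ≈ 1010 kN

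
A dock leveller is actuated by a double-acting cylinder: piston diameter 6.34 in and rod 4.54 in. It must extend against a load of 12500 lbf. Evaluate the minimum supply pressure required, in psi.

P ≈ 396 psi

Cap-side area A_cap = π/4 × (6.34 in)² = 31.57 in^2
P = F / A = 12500 lbf / A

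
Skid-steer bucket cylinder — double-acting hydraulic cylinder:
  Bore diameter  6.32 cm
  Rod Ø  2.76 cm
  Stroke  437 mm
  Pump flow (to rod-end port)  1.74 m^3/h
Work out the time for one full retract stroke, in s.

t ≈ 2.30 s

Rod-side annular area A_ann = π/4 × (6.32² − 2.76²) = 25.39 cm^2
Swept volume V = A × L; t = V / Q = A·L / Q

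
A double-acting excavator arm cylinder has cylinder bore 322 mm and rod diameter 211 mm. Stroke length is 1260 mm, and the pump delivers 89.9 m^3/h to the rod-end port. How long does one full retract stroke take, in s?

t ≈ 2.34 s

Rod-side annular area A_ann = π/4 × (322² − 211²) = 46470 mm^2
Swept volume V = A × L; t = V / Q = A·L / Q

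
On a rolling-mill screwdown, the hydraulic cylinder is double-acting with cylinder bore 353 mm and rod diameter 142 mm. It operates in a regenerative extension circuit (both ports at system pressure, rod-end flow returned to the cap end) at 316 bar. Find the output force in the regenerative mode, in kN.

F ≈ 500 kN

With equal pressure on both faces, forces on the annular region cancel; the net push is pressure × rod cross-section.
Rod cross-section A_rod = π/4 × (142 mm)² = 15840 mm^2
F = P × A_rod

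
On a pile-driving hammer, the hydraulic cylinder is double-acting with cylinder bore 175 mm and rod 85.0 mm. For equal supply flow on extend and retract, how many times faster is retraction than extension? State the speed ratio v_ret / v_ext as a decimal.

v_ret/v_ext ≈ 1.31

Cap-side area A_cap = π/4 × (175 mm)² = 24050 mm^2
Rod-side annular area A_ann = π/4 × (175² − 85.0²) = 18380 mm^2
For equal Q, v ∝ 1/A, so v_ret/v_ext = A_cap/A_ann.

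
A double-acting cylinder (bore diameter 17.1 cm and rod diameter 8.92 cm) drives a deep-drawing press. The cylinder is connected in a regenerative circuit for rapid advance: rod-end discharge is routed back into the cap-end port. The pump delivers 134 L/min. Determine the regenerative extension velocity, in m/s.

v ≈ 0.357 m/s

In regeneration the rod-end outflow joins the pump flow into the cap end, so the net volume the pump must supply per unit advance equals the rod cross-section area.
Rod cross-section A_rod = π/4 × (8.92 cm)² = 62.49 cm^2
v = Q_pump / A_rod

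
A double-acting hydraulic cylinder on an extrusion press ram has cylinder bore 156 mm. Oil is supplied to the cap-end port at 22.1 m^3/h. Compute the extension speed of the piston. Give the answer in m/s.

v ≈ 0.321 m/s

Cap-side area A_cap = π/4 × (156 mm)² = 19110 mm^2
v = Q / A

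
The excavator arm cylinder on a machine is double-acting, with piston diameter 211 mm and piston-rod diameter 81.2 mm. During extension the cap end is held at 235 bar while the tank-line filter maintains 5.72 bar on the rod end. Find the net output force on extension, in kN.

Cap-side area A_cap = π/4 × (211 mm)² = 34970 mm^2
Rod-side annular area A_ann = π/4 × (211² − 81.2²) = 29790 mm^2
Net thrust = P_cap·A_cap − P_rod·A_ann = 821.7 kN − 17.04 kN

F ≈ 805 kN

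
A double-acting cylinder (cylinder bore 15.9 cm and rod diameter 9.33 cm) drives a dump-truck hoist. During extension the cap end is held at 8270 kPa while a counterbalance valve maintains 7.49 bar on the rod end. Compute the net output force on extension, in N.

Cap-side area A_cap = π/4 × (15.9 cm)² = 198.6 cm^2
Rod-side annular area A_ann = π/4 × (15.9² − 9.33²) = 130.2 cm^2
Net thrust = P_cap·A_cap − P_rod·A_ann = 1.642e5 N − 9751 N

F ≈ 1.54e5 N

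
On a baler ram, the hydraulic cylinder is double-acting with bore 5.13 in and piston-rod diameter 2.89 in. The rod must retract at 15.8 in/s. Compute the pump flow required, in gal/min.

Q ≈ 57.9 gal/min

Rod-side annular area A_ann = π/4 × (5.13² − 2.89²) = 14.11 in^2
Q = A × v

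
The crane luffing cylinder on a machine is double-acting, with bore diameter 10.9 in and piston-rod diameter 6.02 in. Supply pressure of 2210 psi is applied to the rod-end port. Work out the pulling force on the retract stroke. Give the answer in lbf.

Rod-side annular area A_ann = π/4 × (10.9² − 6.02²) = 64.85 in^2
On retraction the pressure acts on the annular area (bore minus rod).
F = P × A_ann

F ≈ 1.43e5 lbf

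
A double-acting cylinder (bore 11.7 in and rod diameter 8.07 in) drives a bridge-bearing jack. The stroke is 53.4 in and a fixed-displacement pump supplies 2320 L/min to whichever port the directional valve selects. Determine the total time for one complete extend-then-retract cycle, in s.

t ≈ 3.71 s

Cap-side area A_cap = π/4 × (11.7 in)² = 107.5 in^2
Rod-side annular area A_ann = π/4 × (11.7² − 8.07²) = 56.36 in^2
t_ext = A_cap·L/Q = 2.433 s
t_ret = A_ann·L/Q = 1.276 s
t_cycle = t_ext + t_ret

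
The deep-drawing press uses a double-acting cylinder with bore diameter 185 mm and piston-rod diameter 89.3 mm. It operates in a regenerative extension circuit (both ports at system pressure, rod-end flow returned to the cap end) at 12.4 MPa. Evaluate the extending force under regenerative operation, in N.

With equal pressure on both faces, forces on the annular region cancel; the net push is pressure × rod cross-section.
Rod cross-section A_rod = π/4 × (89.3 mm)² = 6263 mm^2
F = P × A_rod

F ≈ 77700 N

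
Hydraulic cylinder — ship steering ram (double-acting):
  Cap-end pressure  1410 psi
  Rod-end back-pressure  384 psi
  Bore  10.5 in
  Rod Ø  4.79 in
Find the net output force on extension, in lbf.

F ≈ 95800 lbf

Cap-side area A_cap = π/4 × (10.5 in)² = 86.59 in^2
Rod-side annular area A_ann = π/4 × (10.5² − 4.79²) = 68.57 in^2
Net thrust = P_cap·A_cap − P_rod·A_ann = 1.221e5 lbf − 26330 lbf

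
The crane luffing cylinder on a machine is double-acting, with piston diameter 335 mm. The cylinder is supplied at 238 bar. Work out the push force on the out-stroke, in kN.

F ≈ 2100 kN

Cap-side area A_cap = π/4 × (335 mm)² = 88140 mm^2
F = P × A_cap = 238 bar × A_cap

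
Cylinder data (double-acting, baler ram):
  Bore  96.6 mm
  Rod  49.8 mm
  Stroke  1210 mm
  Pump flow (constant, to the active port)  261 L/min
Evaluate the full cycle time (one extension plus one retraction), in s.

t ≈ 3.54 s

Cap-side area A_cap = π/4 × (96.6 mm)² = 7329 mm^2
Rod-side annular area A_ann = π/4 × (96.6² − 49.8²) = 5381 mm^2
t_ext = A_cap·L/Q = 2.039 s
t_ret = A_ann·L/Q = 1.497 s
t_cycle = t_ext + t_ret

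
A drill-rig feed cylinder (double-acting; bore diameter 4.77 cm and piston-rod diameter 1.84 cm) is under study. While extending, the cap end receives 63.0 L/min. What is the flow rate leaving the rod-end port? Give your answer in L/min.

Q_out ≈ 53.6 L/min

Cap-side area A_cap = π/4 × (4.77 cm)² = 17.87 cm^2
Rod-side annular area A_ann = π/4 × (4.77² − 1.84²) = 15.21 cm^2
Piston speed v = Q_in/A_cap; rod-end outflow Q_out = v × A_ann = Q_in × A_ann/A_cap.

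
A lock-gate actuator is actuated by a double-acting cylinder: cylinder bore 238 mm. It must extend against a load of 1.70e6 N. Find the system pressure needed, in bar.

Cap-side area A_cap = π/4 × (238 mm)² = 44490 mm^2
P = F / A = 1.70e6 N / A

P ≈ 382 bar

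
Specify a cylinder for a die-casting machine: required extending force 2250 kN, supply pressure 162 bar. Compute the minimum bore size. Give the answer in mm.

D ≈ 421 mm

Extension force acts on the full piston face: F = P × (π/4)D².
D = √(4F / (πP)) = √(4 × 2250 kN / (π × 162 bar))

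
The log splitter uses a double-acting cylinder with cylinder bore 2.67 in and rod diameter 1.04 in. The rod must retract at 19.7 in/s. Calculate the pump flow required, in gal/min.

Q ≈ 24.3 gal/min

Rod-side annular area A_ann = π/4 × (2.67² − 1.04²) = 4.750 in^2
Q = A × v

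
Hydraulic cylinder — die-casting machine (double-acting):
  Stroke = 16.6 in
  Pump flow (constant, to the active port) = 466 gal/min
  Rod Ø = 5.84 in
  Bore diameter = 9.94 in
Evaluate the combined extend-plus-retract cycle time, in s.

Cap-side area A_cap = π/4 × (9.94 in)² = 77.60 in^2
Rod-side annular area A_ann = π/4 × (9.94² − 5.84²) = 50.81 in^2
t_ext = A_cap·L/Q = 0.7180 s
t_ret = A_ann·L/Q = 0.4702 s
t_cycle = t_ext + t_ret

t ≈ 1.19 s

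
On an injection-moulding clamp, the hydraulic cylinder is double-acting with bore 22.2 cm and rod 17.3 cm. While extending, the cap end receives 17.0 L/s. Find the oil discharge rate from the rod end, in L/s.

Cap-side area A_cap = π/4 × (22.2 cm)² = 387.1 cm^2
Rod-side annular area A_ann = π/4 × (22.2² − 17.3²) = 152.0 cm^2
Piston speed v = Q_in/A_cap; rod-end outflow Q_out = v × A_ann = Q_in × A_ann/A_cap.

Q_out ≈ 6.68 L/s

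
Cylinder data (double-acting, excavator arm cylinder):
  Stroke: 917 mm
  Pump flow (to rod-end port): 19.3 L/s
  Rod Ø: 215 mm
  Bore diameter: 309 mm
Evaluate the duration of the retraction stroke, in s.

t ≈ 1.84 s

Rod-side annular area A_ann = π/4 × (309² − 215²) = 38690 mm^2
Swept volume V = A × L; t = V / Q = A·L / Q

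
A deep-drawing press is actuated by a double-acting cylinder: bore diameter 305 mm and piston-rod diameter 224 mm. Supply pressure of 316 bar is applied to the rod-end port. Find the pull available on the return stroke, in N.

F ≈ 1.06e6 N

Rod-side annular area A_ann = π/4 × (305² − 224²) = 33650 mm^2
On retraction the pressure acts on the annular area (bore minus rod).
F = P × A_ann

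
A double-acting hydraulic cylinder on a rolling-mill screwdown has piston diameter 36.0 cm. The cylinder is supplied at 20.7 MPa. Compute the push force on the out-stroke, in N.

Cap-side area A_cap = π/4 × (36.0 cm)² = 1018 cm^2
F = P × A_cap = 20.7 MPa × A_cap

F ≈ 2.11e6 N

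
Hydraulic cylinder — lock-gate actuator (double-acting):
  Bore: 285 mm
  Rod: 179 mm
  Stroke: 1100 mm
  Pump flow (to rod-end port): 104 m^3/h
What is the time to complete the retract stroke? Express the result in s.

Rod-side annular area A_ann = π/4 × (285² − 179²) = 38630 mm^2
Swept volume V = A × L; t = V / Q = A·L / Q

t ≈ 1.47 s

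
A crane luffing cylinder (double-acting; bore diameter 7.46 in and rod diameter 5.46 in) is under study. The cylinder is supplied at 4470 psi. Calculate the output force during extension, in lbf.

Cap-side area A_cap = π/4 × (7.46 in)² = 43.71 in^2
F = P × A_cap = 4470 psi × A_cap

F ≈ 1.95e5 lbf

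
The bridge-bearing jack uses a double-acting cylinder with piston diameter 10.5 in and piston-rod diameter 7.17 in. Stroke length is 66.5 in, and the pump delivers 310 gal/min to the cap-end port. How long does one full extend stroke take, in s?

t ≈ 4.82 s

Cap-side area A_cap = π/4 × (10.5 in)² = 86.59 in^2
Swept volume V = A × L; t = V / Q = A·L / Q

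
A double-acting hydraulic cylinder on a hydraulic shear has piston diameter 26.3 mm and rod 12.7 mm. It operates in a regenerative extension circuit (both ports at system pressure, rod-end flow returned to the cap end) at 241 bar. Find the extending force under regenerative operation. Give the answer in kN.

F ≈ 3.05 kN

With equal pressure on both faces, forces on the annular region cancel; the net push is pressure × rod cross-section.
Rod cross-section A_rod = π/4 × (12.7 mm)² = 126.7 mm^2
F = P × A_rod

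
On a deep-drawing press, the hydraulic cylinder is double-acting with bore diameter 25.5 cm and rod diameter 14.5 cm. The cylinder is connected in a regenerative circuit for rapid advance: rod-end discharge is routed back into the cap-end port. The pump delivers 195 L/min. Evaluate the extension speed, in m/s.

v ≈ 0.197 m/s

In regeneration the rod-end outflow joins the pump flow into the cap end, so the net volume the pump must supply per unit advance equals the rod cross-section area.
Rod cross-section A_rod = π/4 × (14.5 cm)² = 165.1 cm^2
v = Q_pump / A_rod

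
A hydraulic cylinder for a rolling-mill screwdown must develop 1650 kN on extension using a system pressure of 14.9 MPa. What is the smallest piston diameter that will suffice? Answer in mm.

D ≈ 375 mm

Extension force acts on the full piston face: F = P × (π/4)D².
D = √(4F / (πP)) = √(4 × 1650 kN / (π × 14.9 MPa))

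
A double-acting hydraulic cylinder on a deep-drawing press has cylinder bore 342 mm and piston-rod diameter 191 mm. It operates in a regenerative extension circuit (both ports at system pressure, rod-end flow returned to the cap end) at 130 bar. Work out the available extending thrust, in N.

F ≈ 3.72e5 N

With equal pressure on both faces, forces on the annular region cancel; the net push is pressure × rod cross-section.
Rod cross-section A_rod = π/4 × (191 mm)² = 28650 mm^2
F = P × A_rod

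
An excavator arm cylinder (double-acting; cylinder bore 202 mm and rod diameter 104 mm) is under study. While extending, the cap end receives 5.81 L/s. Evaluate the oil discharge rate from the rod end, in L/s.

Cap-side area A_cap = π/4 × (202 mm)² = 32050 mm^2
Rod-side annular area A_ann = π/4 × (202² − 104²) = 23550 mm^2
Piston speed v = Q_in/A_cap; rod-end outflow Q_out = v × A_ann = Q_in × A_ann/A_cap.

Q_out ≈ 4.27 L/s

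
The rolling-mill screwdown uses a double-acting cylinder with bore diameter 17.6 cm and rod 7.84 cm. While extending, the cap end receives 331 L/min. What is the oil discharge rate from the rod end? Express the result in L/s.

Cap-side area A_cap = π/4 × (17.6 cm)² = 243.3 cm^2
Rod-side annular area A_ann = π/4 × (17.6² − 7.84²) = 195.0 cm^2
Piston speed v = Q_in/A_cap; rod-end outflow Q_out = v × A_ann = Q_in × A_ann/A_cap.

Q_out ≈ 4.42 L/s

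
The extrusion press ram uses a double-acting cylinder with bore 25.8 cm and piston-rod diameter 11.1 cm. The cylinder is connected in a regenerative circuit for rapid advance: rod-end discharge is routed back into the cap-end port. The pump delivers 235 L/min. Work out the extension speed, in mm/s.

In regeneration the rod-end outflow joins the pump flow into the cap end, so the net volume the pump must supply per unit advance equals the rod cross-section area.
Rod cross-section A_rod = π/4 × (11.1 cm)² = 96.77 cm^2
v = Q_pump / A_rod

v ≈ 405 mm/s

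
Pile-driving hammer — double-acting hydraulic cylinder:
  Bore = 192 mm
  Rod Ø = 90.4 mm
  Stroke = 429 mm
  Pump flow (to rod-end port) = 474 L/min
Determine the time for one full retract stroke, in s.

t ≈ 1.22 s

Rod-side annular area A_ann = π/4 × (192² − 90.4²) = 22530 mm^2
Swept volume V = A × L; t = V / Q = A·L / Q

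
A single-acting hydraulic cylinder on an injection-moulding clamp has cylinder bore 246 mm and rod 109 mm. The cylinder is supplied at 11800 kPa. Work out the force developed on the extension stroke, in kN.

Cap-side area A_cap = π/4 × (246 mm)² = 47530 mm^2
F = P × A_cap = 11800 kPa × A_cap

F ≈ 561 kN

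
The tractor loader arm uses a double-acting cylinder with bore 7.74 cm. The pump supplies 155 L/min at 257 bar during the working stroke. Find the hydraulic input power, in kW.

Hydraulic power = P × Q

W ≈ 66.4 kW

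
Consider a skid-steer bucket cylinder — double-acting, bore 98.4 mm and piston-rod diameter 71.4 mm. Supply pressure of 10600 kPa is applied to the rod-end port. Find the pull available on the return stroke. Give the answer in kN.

Rod-side annular area A_ann = π/4 × (98.4² − 71.4²) = 3601 mm^2
On retraction the pressure acts on the annular area (bore minus rod).
F = P × A_ann

F ≈ 38.2 kN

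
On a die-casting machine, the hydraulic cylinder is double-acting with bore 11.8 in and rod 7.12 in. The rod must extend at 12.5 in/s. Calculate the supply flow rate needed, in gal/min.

Cap-side area A_cap = π/4 × (11.8 in)² = 109.4 in^2
Q = A × v

Q ≈ 355 gal/min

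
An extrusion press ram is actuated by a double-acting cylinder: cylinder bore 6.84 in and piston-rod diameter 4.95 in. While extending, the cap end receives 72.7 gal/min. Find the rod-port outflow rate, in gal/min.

Q_out ≈ 34.6 gal/min

Cap-side area A_cap = π/4 × (6.84 in)² = 36.75 in^2
Rod-side annular area A_ann = π/4 × (6.84² − 4.95²) = 17.50 in^2
Piston speed v = Q_in/A_cap; rod-end outflow Q_out = v × A_ann = Q_in × A_ann/A_cap.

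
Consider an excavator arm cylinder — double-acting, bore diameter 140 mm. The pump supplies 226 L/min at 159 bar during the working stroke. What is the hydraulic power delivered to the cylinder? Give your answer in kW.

W ≈ 59.9 kW

Hydraulic power = P × Q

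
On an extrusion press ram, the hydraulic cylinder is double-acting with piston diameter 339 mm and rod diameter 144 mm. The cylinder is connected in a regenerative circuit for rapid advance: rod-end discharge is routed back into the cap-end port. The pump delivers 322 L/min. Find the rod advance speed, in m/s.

In regeneration the rod-end outflow joins the pump flow into the cap end, so the net volume the pump must supply per unit advance equals the rod cross-section area.
Rod cross-section A_rod = π/4 × (144 mm)² = 16290 mm^2
v = Q_pump / A_rod

v ≈ 0.330 m/s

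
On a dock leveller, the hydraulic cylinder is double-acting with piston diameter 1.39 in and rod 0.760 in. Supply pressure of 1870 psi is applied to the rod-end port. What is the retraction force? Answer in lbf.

Rod-side annular area A_ann = π/4 × (1.39² − 0.760²) = 1.064 in^2
On retraction the pressure acts on the annular area (bore minus rod).
F = P × A_ann

F ≈ 1990 lbf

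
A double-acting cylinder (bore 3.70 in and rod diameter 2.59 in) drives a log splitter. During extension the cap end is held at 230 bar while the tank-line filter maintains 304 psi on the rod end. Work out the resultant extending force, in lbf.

F ≈ 34200 lbf

Cap-side area A_cap = π/4 × (3.70 in)² = 10.75 in^2
Rod-side annular area A_ann = π/4 × (3.70² − 2.59²) = 5.484 in^2
Net thrust = P_cap·A_cap − P_rod·A_ann = 35870 lbf − 1667 lbf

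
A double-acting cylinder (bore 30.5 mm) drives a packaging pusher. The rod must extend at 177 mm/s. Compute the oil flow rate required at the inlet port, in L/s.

Q ≈ 0.129 L/s

Cap-side area A_cap = π/4 × (30.5 mm)² = 730.6 mm^2
Q = A × v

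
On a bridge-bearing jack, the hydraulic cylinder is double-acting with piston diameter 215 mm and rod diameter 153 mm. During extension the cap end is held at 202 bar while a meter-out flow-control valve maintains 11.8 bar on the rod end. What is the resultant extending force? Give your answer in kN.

Cap-side area A_cap = π/4 × (215 mm)² = 36310 mm^2
Rod-side annular area A_ann = π/4 × (215² − 153²) = 17920 mm^2
Net thrust = P_cap·A_cap − P_rod·A_ann = 733.4 kN − 21.15 kN

F ≈ 712 kN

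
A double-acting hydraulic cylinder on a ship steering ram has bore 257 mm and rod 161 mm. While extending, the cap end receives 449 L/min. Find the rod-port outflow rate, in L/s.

Cap-side area A_cap = π/4 × (257 mm)² = 51870 mm^2
Rod-side annular area A_ann = π/4 × (257² − 161²) = 31520 mm^2
Piston speed v = Q_in/A_cap; rod-end outflow Q_out = v × A_ann = Q_in × A_ann/A_cap.

Q_out ≈ 4.55 L/s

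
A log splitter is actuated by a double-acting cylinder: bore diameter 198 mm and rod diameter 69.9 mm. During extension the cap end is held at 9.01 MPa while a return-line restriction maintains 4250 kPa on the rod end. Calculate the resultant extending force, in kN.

F ≈ 163 kN

Cap-side area A_cap = π/4 × (198 mm)² = 30790 mm^2
Rod-side annular area A_ann = π/4 × (198² − 69.9²) = 26950 mm^2
Net thrust = P_cap·A_cap − P_rod·A_ann = 277.4 kN − 114.6 kN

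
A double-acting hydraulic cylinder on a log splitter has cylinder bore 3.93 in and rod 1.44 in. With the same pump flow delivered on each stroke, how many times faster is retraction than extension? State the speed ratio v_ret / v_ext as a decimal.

Cap-side area A_cap = π/4 × (3.93 in)² = 12.13 in^2
Rod-side annular area A_ann = π/4 × (3.93² − 1.44²) = 10.50 in^2
For equal Q, v ∝ 1/A, so v_ret/v_ext = A_cap/A_ann.

v_ret/v_ext ≈ 1.16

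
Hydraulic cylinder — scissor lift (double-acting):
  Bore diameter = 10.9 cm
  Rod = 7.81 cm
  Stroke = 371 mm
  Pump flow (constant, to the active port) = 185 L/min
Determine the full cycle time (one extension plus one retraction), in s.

Cap-side area A_cap = π/4 × (10.9 cm)² = 93.31 cm^2
Rod-side annular area A_ann = π/4 × (10.9² − 7.81²) = 45.41 cm^2
t_ext = A_cap·L/Q = 1.123 s
t_ret = A_ann·L/Q = 0.5464 s
t_cycle = t_ext + t_ret

t ≈ 1.67 s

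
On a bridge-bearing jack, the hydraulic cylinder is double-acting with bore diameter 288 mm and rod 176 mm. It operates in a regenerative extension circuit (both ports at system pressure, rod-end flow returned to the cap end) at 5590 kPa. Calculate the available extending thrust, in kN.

F ≈ 136 kN

With equal pressure on both faces, forces on the annular region cancel; the net push is pressure × rod cross-section.
Rod cross-section A_rod = π/4 × (176 mm)² = 24330 mm^2
F = P × A_rod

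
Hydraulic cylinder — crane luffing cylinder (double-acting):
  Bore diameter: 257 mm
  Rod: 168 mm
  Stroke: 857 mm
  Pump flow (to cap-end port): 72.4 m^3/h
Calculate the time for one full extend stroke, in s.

Cap-side area A_cap = π/4 × (257 mm)² = 51870 mm^2
Swept volume V = A × L; t = V / Q = A·L / Q

t ≈ 2.21 s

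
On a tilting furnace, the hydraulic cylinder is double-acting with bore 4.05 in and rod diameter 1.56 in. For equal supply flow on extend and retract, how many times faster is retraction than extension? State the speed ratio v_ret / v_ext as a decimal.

Cap-side area A_cap = π/4 × (4.05 in)² = 12.88 in^2
Rod-side annular area A_ann = π/4 × (4.05² − 1.56²) = 10.97 in^2
For equal Q, v ∝ 1/A, so v_ret/v_ext = A_cap/A_ann.

v_ret/v_ext ≈ 1.17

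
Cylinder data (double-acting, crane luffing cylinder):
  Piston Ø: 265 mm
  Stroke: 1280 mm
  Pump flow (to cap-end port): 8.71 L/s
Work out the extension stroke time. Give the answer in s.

t ≈ 8.11 s

Cap-side area A_cap = π/4 × (265 mm)² = 55150 mm^2
Swept volume V = A × L; t = V / Q = A·L / Q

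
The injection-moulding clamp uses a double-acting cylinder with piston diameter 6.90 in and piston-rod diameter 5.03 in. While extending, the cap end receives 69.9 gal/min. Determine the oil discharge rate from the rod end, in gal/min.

Q_out ≈ 32.8 gal/min

Cap-side area A_cap = π/4 × (6.90 in)² = 37.39 in^2
Rod-side annular area A_ann = π/4 × (6.90² − 5.03²) = 17.52 in^2
Piston speed v = Q_in/A_cap; rod-end outflow Q_out = v × A_ann = Q_in × A_ann/A_cap.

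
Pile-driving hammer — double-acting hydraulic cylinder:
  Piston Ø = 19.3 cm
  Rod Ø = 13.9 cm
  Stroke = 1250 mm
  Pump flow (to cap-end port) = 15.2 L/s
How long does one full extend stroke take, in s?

Cap-side area A_cap = π/4 × (19.3 cm)² = 292.6 cm^2
Swept volume V = A × L; t = V / Q = A·L / Q

t ≈ 2.41 s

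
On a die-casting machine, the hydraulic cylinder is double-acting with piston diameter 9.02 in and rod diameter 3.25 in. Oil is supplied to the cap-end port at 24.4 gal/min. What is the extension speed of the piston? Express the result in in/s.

v ≈ 1.47 in/s

Cap-side area A_cap = π/4 × (9.02 in)² = 63.90 in^2
v = Q / A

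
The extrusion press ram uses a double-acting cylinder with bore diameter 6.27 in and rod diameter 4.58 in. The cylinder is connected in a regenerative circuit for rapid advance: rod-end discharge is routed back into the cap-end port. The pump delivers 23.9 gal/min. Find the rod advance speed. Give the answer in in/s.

v ≈ 5.59 in/s

In regeneration the rod-end outflow joins the pump flow into the cap end, so the net volume the pump must supply per unit advance equals the rod cross-section area.
Rod cross-section A_rod = π/4 × (4.58 in)² = 16.47 in^2
v = Q_pump / A_rod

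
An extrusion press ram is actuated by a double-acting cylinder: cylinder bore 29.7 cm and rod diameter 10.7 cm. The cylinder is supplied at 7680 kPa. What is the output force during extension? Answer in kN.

Cap-side area A_cap = π/4 × (29.7 cm)² = 692.8 cm^2
F = P × A_cap = 7680 kPa × A_cap

F ≈ 532 kN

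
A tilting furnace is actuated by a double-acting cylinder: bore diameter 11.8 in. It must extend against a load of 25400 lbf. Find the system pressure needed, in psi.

Cap-side area A_cap = π/4 × (11.8 in)² = 109.4 in^2
P = F / A = 25400 lbf / A

P ≈ 232 psi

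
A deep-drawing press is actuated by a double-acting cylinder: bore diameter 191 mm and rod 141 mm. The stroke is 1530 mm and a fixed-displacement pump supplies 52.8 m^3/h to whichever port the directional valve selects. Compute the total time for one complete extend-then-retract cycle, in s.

Cap-side area A_cap = π/4 × (191 mm)² = 28650 mm^2
Rod-side annular area A_ann = π/4 × (191² − 141²) = 13040 mm^2
t_ext = A_cap·L/Q = 2.989 s
t_ret = A_ann·L/Q = 1.360 s
t_cycle = t_ext + t_ret

t ≈ 4.35 s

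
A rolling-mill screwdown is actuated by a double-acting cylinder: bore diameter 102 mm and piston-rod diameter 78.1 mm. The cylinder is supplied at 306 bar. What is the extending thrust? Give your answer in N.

Cap-side area A_cap = π/4 × (102 mm)² = 8171 mm^2
F = P × A_cap = 306 bar × A_cap

F ≈ 2.50e5 N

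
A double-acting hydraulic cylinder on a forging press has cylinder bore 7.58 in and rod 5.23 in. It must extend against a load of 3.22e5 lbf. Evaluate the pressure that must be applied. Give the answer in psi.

Cap-side area A_cap = π/4 × (7.58 in)² = 45.13 in^2
P = F / A = 3.22e5 lbf / A

P ≈ 7140 psi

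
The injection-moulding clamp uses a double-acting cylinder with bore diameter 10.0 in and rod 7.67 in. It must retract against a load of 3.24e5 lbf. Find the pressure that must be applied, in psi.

Rod-side annular area A_ann = π/4 × (10.0² − 7.67²) = 32.34 in^2
Retraction: pressure acts on the annular area.
P = F / A = 3.24e5 lbf / A

P ≈ 10000 psi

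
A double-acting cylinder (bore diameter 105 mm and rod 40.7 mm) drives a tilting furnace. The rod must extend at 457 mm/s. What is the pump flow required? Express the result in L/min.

Cap-side area A_cap = π/4 × (105 mm)² = 8659 mm^2
Q = A × v

Q ≈ 237 L/min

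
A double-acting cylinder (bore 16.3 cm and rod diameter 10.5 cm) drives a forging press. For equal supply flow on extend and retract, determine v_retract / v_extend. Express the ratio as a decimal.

v_ret/v_ext ≈ 1.71

Cap-side area A_cap = π/4 × (16.3 cm)² = 208.7 cm^2
Rod-side annular area A_ann = π/4 × (16.3² − 10.5²) = 122.1 cm^2
For equal Q, v ∝ 1/A, so v_ret/v_ext = A_cap/A_ann.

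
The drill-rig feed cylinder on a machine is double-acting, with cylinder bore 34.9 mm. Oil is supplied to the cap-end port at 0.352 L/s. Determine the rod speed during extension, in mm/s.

Cap-side area A_cap = π/4 × (34.9 mm)² = 956.6 mm^2
v = Q / A

v ≈ 368 mm/s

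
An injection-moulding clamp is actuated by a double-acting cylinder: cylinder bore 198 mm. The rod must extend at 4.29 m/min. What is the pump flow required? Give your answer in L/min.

Q ≈ 132 L/min

Cap-side area A_cap = π/4 × (198 mm)² = 30790 mm^2
Q = A × v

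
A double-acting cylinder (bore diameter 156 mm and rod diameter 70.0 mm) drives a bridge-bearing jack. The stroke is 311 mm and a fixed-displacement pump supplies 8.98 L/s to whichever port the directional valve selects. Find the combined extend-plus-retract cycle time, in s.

t ≈ 1.19 s

Cap-side area A_cap = π/4 × (156 mm)² = 19110 mm^2
Rod-side annular area A_ann = π/4 × (156² − 70.0²) = 15260 mm^2
t_ext = A_cap·L/Q = 0.6619 s
t_ret = A_ann·L/Q = 0.5287 s
t_cycle = t_ext + t_ret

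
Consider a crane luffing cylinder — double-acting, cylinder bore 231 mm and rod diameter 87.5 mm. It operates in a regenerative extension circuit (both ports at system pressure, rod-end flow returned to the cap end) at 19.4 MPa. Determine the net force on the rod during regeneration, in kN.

With equal pressure on both faces, forces on the annular region cancel; the net push is pressure × rod cross-section.
Rod cross-section A_rod = π/4 × (87.5 mm)² = 6013 mm^2
F = P × A_rod

F ≈ 117 kN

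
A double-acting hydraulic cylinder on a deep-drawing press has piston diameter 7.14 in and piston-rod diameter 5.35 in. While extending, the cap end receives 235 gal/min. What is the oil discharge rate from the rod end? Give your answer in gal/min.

Cap-side area A_cap = π/4 × (7.14 in)² = 40.04 in^2
Rod-side annular area A_ann = π/4 × (7.14² − 5.35²) = 17.56 in^2
Piston speed v = Q_in/A_cap; rod-end outflow Q_out = v × A_ann = Q_in × A_ann/A_cap.

Q_out ≈ 103 gal/min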